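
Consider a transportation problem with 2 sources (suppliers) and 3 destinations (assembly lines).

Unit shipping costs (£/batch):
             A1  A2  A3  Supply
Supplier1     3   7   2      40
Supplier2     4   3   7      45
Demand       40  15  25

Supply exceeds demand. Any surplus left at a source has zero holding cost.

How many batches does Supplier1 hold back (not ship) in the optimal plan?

0

An optimal plan:
  Supplier1–A1: 15 × £3 = £45
  Supplier1–A3: 25 × £2 = £50
  Supplier2–A1: 25 × £4 = £100
  Supplier2–A2: 15 × £3 = £45
Total cost = £240.
Supplier1 ships 40 of its 40, leaving 0.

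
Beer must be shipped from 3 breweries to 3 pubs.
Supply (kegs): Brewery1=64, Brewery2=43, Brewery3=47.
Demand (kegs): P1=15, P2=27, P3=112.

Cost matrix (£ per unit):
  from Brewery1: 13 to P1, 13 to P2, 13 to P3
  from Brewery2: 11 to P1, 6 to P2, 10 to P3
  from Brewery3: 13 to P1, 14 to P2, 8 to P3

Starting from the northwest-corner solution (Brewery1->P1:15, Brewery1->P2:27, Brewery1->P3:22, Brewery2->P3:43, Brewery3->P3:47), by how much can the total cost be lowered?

Current plan cost = 15·13 + 27·13 + 22·13 + 43·10 + 47·8 = £1638.
Optimal plan:
  Brewery1–P1: 15 kegs
  Brewery1–P3: 49 kegs
  Brewery2–P2: 27 kegs
  Brewery2–P3: 16 kegs
  Brewery3–P3: 47 kegs
Optimal cost = £1530.
Saving = 1638 − 1530 = £108.

108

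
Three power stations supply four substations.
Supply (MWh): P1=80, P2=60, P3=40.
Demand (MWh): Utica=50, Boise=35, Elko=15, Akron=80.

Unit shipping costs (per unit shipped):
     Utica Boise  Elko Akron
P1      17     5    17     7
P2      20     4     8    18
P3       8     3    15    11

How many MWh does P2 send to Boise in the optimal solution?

The minimum-cost plan:
  P1->Akron: 80 × 7 = 560
  P2->Utica: 10 × 20 = 200
  P2->Boise: 35 × 4 = 140
  P2->Elko: 15 × 8 = 120
  P3->Utica: 40 × 8 = 320
Total cost = 1340.
So P2→Boise carries 35 MWh.

35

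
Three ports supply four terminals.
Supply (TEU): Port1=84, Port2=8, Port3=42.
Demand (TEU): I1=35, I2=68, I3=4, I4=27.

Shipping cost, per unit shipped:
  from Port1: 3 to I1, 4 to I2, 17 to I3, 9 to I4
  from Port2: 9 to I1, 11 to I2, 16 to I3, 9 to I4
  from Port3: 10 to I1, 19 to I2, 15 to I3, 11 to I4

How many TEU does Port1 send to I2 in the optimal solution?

68

Optimal shipments:
  Port1–I1: 16 × 3 = 48
  Port1–I2: 68 × 4 = 272
  Port2–I4: 8 × 9 = 72
  Port3–I1: 19 × 10 = 190
  Port3–I3: 4 × 15 = 60
  Port3–I4: 19 × 11 = 209
Total cost = 851.
So Port1→I2 carries 68 TEU.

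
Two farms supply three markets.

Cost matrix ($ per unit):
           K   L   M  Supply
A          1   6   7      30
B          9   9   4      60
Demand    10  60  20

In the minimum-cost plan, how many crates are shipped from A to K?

10

The minimum-cost plan:
  A→K: 10 × $1 = $10
  A→L: 20 × $6 = $120
  B→L: 40 × $9 = $360
  B→M: 20 × $4 = $80
Total cost = $570.
So A→K carries 10 crates.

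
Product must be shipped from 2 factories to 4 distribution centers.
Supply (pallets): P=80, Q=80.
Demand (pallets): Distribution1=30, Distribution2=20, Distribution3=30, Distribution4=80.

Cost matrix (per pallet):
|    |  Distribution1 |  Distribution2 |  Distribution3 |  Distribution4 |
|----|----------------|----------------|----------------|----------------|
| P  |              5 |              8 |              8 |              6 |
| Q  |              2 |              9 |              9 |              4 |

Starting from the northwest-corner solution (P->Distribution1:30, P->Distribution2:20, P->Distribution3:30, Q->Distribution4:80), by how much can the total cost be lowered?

30

Current plan cost = 30·5 + 20·8 + 30·8 + 80·4 = 870.
Optimal plan:
  P->Distribution2: 20 pallets
  P->Distribution3: 30 pallets
  P->Distribution4: 30 pallets
  Q->Distribution1: 30 pallets
  Q->Distribution4: 50 pallets
Optimal cost = 840.
Saving = 870 − 840 = 30.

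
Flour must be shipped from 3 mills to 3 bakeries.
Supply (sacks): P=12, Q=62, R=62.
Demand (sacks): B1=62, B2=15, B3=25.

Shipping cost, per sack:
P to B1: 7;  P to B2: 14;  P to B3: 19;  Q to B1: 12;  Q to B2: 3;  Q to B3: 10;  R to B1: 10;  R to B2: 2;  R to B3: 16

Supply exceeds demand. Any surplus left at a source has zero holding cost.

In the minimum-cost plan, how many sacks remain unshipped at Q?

34

Minimum-cost shipments:
  P→B1: 12 × 7 = 84
  Q→B2: 3 × 3 = 9
  Q→B3: 25 × 10 = 250
  R→B1: 50 × 10 = 500
  R→B2: 12 × 2 = 24
Total cost = 867.
Q ships 28 of its 62, leaving 34.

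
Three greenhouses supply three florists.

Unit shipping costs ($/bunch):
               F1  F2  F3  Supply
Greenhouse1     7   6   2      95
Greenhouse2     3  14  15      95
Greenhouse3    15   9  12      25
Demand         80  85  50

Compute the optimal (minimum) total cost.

1045

An optimal shipping plan:
  Greenhouse1 to F2: 45 × $6 = $270
  Greenhouse1 to F3: 50 × $2 = $100
  Greenhouse2 to F1: 80 × $3 = $240
  Greenhouse2 to F2: 15 × $14 = $210
  Greenhouse3 to F2: 25 × $9 = $225
Total = 270 + 100 + 240 + 210 + 225 = $1045.
(Supply check: Greenhouse1 ships 95; Greenhouse2 ships 95; Greenhouse3 ships 25.)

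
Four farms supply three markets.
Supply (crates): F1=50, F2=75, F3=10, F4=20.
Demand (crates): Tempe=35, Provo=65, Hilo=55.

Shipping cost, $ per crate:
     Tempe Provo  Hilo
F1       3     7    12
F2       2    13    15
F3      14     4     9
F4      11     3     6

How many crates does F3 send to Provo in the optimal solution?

10

Optimal shipments:
  F1→Provo: 50 × $7 = $350
  F2→Tempe: 35 × $2 = $70
  F2→Hilo: 40 × $15 = $600
  F3→Provo: 10 × $4 = $40
  F4→Provo: 5 × $3 = $15
  F4→Hilo: 15 × $6 = $90
Total cost = $1165.
So F3→Provo carries 10 crates.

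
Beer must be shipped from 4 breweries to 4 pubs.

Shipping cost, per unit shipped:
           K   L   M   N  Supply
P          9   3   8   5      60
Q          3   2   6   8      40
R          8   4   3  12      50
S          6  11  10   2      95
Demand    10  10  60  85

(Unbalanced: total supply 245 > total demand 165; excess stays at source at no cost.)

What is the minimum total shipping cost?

430

One minimum-cost allocation:
  Q->K: 10 × 3 = 30
  Q->L: 10 × 2 = 20
  Q->M: 10 × 6 = 60
  R->M: 50 × 3 = 150
  S->N: 85 × 2 = 170
Total = 30 + 20 + 60 + 150 + 170 = 430.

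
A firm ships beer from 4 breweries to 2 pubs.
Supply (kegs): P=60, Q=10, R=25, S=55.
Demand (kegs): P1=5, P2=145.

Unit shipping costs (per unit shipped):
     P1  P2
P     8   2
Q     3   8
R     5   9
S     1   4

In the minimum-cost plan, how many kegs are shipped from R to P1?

0

The minimum-cost plan:
  P to P2: 60 × 2 = 120
  Q to P1: 5 × 3 = 15
  Q to P2: 5 × 8 = 40
  R to P2: 25 × 9 = 225
  S to P2: 55 × 4 = 220
Total cost = 620.
The route R→P1 is not used.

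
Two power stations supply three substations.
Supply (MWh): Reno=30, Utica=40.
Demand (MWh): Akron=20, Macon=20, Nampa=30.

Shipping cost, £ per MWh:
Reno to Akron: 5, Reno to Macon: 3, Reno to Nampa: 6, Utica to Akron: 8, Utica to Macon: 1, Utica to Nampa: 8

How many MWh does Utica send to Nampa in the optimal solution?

The minimum-cost plan:
  Reno->Akron: 20 × £5 = £100
  Reno->Nampa: 10 × £6 = £60
  Utica->Macon: 20 × £1 = £20
  Utica->Nampa: 20 × £8 = £160
Total cost = £340.
So Utica→Nampa carries 20 MWh.

20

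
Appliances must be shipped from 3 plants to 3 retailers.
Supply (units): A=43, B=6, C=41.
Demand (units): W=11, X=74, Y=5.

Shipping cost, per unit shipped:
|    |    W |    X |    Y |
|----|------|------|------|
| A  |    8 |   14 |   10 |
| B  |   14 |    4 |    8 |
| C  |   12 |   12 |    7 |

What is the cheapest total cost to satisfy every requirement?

One minimum-cost allocation:
  A to W: 11 × 8 = 88
  A to X: 32 × 14 = 448
  B to X: 6 × 4 = 24
  C to X: 36 × 12 = 432
  C to Y: 5 × 7 = 35
Total = 88 + 448 + 24 + 432 + 35 = 1027.
(Supply check: A ships 43; B ships 6; C ships 41.)

1027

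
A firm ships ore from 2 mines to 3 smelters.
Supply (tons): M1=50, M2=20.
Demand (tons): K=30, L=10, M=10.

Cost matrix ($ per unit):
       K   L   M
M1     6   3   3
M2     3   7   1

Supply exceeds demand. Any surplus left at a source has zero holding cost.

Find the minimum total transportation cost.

180

Optimal allocation:
  M1→K: 10 × $6 = $60
  M1→L: 10 × $3 = $30
  M1→M: 10 × $3 = $30
  M2→K: 20 × $3 = $60
Total = 60 + 30 + 30 + 60 = $180.
(Supply check: M1 ships 30; M2 ships 20.)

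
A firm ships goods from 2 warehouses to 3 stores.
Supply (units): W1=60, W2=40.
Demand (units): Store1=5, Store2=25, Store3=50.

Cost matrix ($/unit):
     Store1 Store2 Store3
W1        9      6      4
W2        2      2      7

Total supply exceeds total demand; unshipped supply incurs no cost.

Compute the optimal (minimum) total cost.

260

One minimum-cost allocation:
  W1 to Store3: 50 × $4 = $200
  W2 to Store1: 5 × $2 = $10
  W2 to Store2: 25 × $2 = $50
Total = 200 + 10 + 50 = $260.
(Supply check: W1 ships 50; W2 ships 30.)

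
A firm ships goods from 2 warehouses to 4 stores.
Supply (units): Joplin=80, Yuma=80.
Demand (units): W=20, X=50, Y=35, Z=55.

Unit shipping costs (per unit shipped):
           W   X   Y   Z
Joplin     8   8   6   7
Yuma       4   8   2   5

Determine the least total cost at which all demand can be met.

One minimum-cost allocation:
  Joplin->X: 50 × 8 = 400
  Joplin->Z: 30 × 7 = 210
  Yuma->W: 20 × 4 = 80
  Yuma->Y: 35 × 2 = 70
  Yuma->Z: 25 × 5 = 125
Total = 400 + 210 + 80 + 70 + 125 = 885.

885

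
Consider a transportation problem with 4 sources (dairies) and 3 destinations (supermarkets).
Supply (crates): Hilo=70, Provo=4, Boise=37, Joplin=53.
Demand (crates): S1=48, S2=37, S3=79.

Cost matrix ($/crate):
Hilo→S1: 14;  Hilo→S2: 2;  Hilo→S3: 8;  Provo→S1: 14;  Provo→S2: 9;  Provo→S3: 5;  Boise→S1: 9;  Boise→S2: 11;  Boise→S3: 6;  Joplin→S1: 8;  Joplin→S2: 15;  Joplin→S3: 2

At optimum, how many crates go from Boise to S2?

The minimum-cost plan:
  Hilo–S2: 37 crates
  Hilo–S3: 33 crates
  Provo–S3: 4 crates
  Boise–S1: 37 crates
  Joplin–S1: 11 crates
  Joplin–S3: 42 crates
Total cost = $863.
The route Boise→S2 is not used.

0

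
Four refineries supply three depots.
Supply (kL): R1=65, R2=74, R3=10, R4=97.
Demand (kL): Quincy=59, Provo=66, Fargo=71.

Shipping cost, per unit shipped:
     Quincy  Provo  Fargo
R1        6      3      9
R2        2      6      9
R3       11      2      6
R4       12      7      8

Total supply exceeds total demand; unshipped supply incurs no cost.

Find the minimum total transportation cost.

Optimal allocation:
  R1–Provo: 65 kL
  R2–Quincy: 59 kL
  R3–Provo: 1 kL
  R3–Fargo: 9 kL
  R4–Fargo: 62 kL
Total cost = 865.

865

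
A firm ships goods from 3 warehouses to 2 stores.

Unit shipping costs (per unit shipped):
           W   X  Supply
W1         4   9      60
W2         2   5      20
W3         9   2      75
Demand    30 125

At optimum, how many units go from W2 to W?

Optimal shipments:
  W1->W: 30 × 4 = 120
  W1->X: 30 × 9 = 270
  W2->X: 20 × 5 = 100
  W3->X: 75 × 2 = 150
Total cost = 640.
The route W2→W is not used.

0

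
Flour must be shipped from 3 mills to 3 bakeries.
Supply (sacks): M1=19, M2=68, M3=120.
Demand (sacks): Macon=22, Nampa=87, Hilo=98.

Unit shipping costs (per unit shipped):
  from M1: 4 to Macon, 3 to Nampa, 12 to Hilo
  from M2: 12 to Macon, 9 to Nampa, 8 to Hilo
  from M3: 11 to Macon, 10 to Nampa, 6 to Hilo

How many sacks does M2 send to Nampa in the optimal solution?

Optimal shipments:
  M1→Nampa: 19 × 3 = 57
  M2→Nampa: 68 × 9 = 612
  M3→Macon: 22 × 11 = 242
  M3→Hilo: 98 × 6 = 588
Total cost = 1499.
So M2→Nampa carries 68 sacks.

68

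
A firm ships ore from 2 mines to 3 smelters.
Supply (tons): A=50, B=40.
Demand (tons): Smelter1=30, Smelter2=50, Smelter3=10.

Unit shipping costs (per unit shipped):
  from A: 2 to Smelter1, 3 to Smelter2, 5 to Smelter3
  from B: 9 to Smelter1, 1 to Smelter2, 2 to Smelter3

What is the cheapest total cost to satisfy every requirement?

170

One minimum-cost allocation:
  A->Smelter1: 30 tons
  A->Smelter2: 20 tons
  B->Smelter2: 30 tons
  B->Smelter3: 10 tons
Total cost = 170.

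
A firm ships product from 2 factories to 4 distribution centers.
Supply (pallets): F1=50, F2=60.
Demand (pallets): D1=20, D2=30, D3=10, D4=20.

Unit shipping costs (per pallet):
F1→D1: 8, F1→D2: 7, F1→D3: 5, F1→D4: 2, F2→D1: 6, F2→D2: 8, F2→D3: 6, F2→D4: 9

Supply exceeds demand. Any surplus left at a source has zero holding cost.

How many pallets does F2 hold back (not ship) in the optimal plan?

30

Minimum-cost shipments:
  F1 to D2: 30 × 7 = 210
  F1 to D4: 20 × 2 = 40
  F2 to D1: 20 × 6 = 120
  F2 to D3: 10 × 6 = 60
Total cost = 430.
F2 ships 30 of its 60, leaving 30.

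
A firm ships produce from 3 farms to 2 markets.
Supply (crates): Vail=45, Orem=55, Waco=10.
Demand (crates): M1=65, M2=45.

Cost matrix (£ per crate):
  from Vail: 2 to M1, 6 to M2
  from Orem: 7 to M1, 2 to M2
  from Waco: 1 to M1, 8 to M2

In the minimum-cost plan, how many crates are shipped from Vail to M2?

The minimum-cost plan:
  Vail to M1: 45 crates
  Orem to M1: 10 crates
  Orem to M2: 45 crates
  Waco to M1: 10 crates
Total cost = £260.
The route Vail→M2 is not used.

0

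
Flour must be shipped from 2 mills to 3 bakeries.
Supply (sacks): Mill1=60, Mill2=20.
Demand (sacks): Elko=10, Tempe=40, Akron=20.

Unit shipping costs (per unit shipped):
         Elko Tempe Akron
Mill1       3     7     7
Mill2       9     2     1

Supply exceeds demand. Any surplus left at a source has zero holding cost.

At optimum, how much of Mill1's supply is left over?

10

Minimum-cost shipments:
  Mill1 to Elko: 10 × 3 = 30
  Mill1 to Tempe: 40 × 7 = 280
  Mill2 to Akron: 20 × 1 = 20
Total cost = 330.
Mill1 ships 50 of its 60, leaving 10.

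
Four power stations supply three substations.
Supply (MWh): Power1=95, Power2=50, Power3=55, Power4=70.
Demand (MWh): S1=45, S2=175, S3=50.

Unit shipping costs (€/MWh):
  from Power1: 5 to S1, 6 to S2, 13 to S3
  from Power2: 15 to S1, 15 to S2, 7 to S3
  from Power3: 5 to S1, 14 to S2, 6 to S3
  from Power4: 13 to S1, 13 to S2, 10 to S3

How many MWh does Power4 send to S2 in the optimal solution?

The minimum-cost plan:
  Power1->S2: 95 × €6 = €570
  Power2->S2: 10 × €15 = €150
  Power2->S3: 40 × €7 = €280
  Power3->S1: 45 × €5 = €225
  Power3->S3: 10 × €6 = €60
  Power4->S2: 70 × €13 = €910
Total cost = €2195.
So Power4→S2 carries 70 MWh.

70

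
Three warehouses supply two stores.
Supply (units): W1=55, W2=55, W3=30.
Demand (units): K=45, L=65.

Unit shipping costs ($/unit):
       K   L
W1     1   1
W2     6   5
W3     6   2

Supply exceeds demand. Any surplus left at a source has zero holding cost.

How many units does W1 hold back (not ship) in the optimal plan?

An optimal plan:
  W1->K: 45 × $1 = $45
  W1->L: 10 × $1 = $10
  W2->L: 25 × $5 = $125
  W3->L: 30 × $2 = $60
Total cost = $240.
W1 ships 55 of its 55, leaving 0.

0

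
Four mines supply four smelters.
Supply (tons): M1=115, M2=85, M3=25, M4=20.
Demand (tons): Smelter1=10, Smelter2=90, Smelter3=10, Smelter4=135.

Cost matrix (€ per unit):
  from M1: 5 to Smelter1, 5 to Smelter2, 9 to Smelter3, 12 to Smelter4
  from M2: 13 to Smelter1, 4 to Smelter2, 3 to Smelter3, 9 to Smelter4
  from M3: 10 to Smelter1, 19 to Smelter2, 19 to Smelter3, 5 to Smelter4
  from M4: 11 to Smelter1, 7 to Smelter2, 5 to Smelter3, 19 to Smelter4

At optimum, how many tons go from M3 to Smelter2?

The minimum-cost plan:
  M1 to Smelter1: 10 tons
  M1 to Smelter2: 80 tons
  M1 to Smelter4: 25 tons
  M2 to Smelter4: 85 tons
  M3 to Smelter4: 25 tons
  M4 to Smelter2: 10 tons
  M4 to Smelter3: 10 tons
Total cost = €1760.
The route M3→Smelter2 is not used.

0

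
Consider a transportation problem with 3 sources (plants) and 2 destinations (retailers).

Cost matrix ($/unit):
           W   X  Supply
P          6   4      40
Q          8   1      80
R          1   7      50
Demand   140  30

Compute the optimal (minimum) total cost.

720

One minimum-cost allocation:
  P to W: 40 × $6 = $240
  Q to W: 50 × $8 = $400
  Q to X: 30 × $1 = $30
  R to W: 50 × $1 = $50
Total = 240 + 400 + 30 + 50 = $720.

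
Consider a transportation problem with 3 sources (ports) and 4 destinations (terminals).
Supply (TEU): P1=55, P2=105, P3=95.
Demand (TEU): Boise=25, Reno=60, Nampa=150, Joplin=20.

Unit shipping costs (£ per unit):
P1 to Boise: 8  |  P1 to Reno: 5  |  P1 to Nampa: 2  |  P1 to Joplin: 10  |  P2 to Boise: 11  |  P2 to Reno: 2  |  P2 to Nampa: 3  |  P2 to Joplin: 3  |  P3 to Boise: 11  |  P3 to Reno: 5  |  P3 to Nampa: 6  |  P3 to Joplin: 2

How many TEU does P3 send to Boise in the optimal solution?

Solving gives:
  P1–Nampa: 55 TEU
  P2–Reno: 60 TEU
  P2–Nampa: 45 TEU
  P3–Boise: 25 TEU
  P3–Nampa: 50 TEU
  P3–Joplin: 20 TEU
Total cost = £980.
So P3→Boise carries 25 TEU.

25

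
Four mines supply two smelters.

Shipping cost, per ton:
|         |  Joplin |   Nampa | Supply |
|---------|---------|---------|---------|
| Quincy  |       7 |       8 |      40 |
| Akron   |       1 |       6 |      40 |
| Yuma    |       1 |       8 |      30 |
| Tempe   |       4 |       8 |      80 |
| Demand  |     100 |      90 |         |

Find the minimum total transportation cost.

910

One minimum-cost allocation:
  Quincy to Nampa: 40 tons
  Akron to Joplin: 40 tons
  Yuma to Joplin: 30 tons
  Tempe to Joplin: 30 tons
  Tempe to Nampa: 50 tons
Total cost = 910.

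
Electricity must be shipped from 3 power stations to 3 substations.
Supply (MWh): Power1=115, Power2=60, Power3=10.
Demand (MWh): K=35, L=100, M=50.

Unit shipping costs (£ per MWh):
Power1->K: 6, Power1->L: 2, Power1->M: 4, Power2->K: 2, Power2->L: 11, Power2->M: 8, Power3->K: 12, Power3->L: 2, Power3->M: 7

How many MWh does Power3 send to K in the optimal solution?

The minimum-cost plan:
  Power1→L: 90 × £2 = £180
  Power1→M: 25 × £4 = £100
  Power2→K: 35 × £2 = £70
  Power2→M: 25 × £8 = £200
  Power3→L: 10 × £2 = £20
Total cost = £570.
The route Power3→K is not used.

0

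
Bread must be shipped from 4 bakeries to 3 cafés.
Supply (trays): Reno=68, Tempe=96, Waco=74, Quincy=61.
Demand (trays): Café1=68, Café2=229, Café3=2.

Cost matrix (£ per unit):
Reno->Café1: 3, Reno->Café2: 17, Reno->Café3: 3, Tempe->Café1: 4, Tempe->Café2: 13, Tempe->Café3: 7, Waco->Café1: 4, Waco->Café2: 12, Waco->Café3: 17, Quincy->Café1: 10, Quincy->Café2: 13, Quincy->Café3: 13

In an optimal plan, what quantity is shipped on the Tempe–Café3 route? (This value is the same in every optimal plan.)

Solving gives:
  Reno→Café1: 66 × £3 = £198
  Reno→Café3: 2 × £3 = £6
  Tempe→Café1: 2 × £4 = £8
  Tempe→Café2: 94 × £13 = £1222
  Waco→Café2: 74 × £12 = £888
  Quincy→Café2: 61 × £13 = £793
Total cost = £3115.
The route Tempe→Café3 is not used.

0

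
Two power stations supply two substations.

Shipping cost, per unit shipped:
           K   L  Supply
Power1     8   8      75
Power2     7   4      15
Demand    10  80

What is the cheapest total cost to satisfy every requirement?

660

Optimal allocation:
  Power1–K: 10 MWh
  Power1–L: 65 MWh
  Power2–L: 15 MWh
Total cost = 660.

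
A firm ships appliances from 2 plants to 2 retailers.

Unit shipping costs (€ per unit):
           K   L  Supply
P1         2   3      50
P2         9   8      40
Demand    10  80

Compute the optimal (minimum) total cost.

460

A cheapest plan:
  P1–K: 10 × €2 = €20
  P1–L: 40 × €3 = €120
  P2–L: 40 × €8 = €320
Total = 20 + 120 + 320 = €460.
(Supply check: P1 ships 50; P2 ships 40.)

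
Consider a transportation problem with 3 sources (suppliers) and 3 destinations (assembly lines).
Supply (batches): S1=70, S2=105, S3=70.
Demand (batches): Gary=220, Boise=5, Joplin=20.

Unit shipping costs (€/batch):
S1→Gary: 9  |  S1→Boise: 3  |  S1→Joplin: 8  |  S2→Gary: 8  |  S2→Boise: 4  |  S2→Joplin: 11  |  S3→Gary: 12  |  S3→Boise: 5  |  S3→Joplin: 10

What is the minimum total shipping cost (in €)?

One minimum-cost allocation:
  S1->Gary: 70 × €9 = €630
  S2->Gary: 105 × €8 = €840
  S3->Gary: 45 × €12 = €540
  S3->Boise: 5 × €5 = €25
  S3->Joplin: 20 × €10 = €200
Total = 630 + 840 + 540 + 25 + 200 = €2235.

2235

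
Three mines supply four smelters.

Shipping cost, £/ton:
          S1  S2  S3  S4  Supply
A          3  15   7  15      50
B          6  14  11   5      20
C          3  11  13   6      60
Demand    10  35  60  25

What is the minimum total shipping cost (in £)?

1015

One minimum-cost allocation:
  A to S3: 50 × £7 = £350
  B to S3: 10 × £11 = £110
  B to S4: 10 × £5 = £50
  C to S1: 10 × £3 = £30
  C to S2: 35 × £11 = £385
  C to S4: 15 × £6 = £90
Total = 350 + 110 + 50 + 30 + 385 + 90 = £1015.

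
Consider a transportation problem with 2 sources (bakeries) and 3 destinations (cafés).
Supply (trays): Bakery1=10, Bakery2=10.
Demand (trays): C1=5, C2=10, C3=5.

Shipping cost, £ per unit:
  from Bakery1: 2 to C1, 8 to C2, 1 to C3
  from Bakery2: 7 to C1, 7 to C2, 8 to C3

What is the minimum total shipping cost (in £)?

85

A cheapest plan:
  Bakery1→C1: 5 × £2 = £10
  Bakery1→C3: 5 × £1 = £5
  Bakery2→C2: 10 × £7 = £70
Total = 10 + 5 + 70 = £85.
(Supply check: Bakery1 ships 10; Bakery2 ships 10.)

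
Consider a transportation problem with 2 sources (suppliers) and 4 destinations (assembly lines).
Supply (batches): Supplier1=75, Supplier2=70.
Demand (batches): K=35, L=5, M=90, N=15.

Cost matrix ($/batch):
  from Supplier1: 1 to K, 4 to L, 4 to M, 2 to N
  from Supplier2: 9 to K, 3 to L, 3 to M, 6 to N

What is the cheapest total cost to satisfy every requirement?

One minimum-cost allocation:
  Supplier1–K: 35 × $1 = $35
  Supplier1–L: 5 × $4 = $20
  Supplier1–M: 20 × $4 = $80
  Supplier1–N: 15 × $2 = $30
  Supplier2–M: 70 × $3 = $210
Total = 35 + 20 + 80 + 30 + 210 = $375.

375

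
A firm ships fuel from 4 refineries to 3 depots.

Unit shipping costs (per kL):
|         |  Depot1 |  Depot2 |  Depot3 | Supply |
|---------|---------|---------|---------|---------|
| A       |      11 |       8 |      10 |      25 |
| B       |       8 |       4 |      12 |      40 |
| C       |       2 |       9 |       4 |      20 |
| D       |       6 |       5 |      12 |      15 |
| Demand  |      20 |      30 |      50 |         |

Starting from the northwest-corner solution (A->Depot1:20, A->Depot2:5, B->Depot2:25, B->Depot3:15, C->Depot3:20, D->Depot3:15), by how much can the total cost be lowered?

Current plan cost = 20·11 + 5·8 + 25·4 + 15·12 + 20·4 + 15·12 = 800.
Optimal plan:
  A->Depot3: 25 × 10 = 250
  B->Depot1: 5 × 8 = 40
  B->Depot2: 30 × 4 = 120
  B->Depot3: 5 × 12 = 60
  C->Depot3: 20 × 4 = 80
  D->Depot1: 15 × 6 = 90
Optimal cost = 640.
Saving = 800 − 640 = 160.

160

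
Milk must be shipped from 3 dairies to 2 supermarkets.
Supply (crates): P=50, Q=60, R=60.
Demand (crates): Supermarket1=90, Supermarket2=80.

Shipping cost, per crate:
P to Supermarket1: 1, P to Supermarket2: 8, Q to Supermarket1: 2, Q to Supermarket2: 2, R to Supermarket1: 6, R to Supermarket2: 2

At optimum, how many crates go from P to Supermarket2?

0

Solving gives:
  P->Supermarket1: 50 × 1 = 50
  Q->Supermarket1: 40 × 2 = 80
  Q->Supermarket2: 20 × 2 = 40
  R->Supermarket2: 60 × 2 = 120
Total cost = 290.
The route P→Supermarket2 is not used.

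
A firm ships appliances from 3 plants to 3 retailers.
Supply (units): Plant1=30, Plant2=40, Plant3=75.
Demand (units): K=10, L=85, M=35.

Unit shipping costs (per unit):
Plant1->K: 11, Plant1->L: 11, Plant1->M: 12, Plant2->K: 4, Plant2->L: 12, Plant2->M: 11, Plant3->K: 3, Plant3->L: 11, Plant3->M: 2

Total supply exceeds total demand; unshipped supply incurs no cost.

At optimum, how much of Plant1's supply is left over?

0

Minimum-cost shipments:
  Plant1->L: 30 × 11 = 330
  Plant2->L: 25 × 12 = 300
  Plant3->K: 10 × 3 = 30
  Plant3->L: 30 × 11 = 330
  Plant3->M: 35 × 2 = 70
Total cost = 1060.
Plant1 ships 30 of its 30, leaving 0.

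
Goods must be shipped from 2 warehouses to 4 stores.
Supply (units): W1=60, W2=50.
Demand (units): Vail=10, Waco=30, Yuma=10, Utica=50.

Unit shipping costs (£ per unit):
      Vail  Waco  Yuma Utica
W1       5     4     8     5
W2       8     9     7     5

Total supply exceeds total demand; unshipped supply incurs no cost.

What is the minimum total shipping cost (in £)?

An optimal shipping plan:
  W1–Vail: 10 × £5 = £50
  W1–Waco: 30 × £4 = £120
  W1–Utica: 20 × £5 = £100
  W2–Yuma: 10 × £7 = £70
  W2–Utica: 30 × £5 = £150
Total = 50 + 120 + 100 + 70 + 150 = £490.

490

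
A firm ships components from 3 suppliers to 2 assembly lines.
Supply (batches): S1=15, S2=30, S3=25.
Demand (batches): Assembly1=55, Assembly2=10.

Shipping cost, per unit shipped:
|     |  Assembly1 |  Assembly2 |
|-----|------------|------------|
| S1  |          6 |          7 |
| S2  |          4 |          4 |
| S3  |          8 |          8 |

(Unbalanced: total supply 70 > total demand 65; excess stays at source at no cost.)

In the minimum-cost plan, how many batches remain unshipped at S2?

0

An optimal plan:
  S1 to Assembly1: 15 × 6 = 90
  S2 to Assembly1: 20 × 4 = 80
  S2 to Assembly2: 10 × 4 = 40
  S3 to Assembly1: 20 × 8 = 160
Total cost = 370.
S2 ships 30 of its 30, leaving 0.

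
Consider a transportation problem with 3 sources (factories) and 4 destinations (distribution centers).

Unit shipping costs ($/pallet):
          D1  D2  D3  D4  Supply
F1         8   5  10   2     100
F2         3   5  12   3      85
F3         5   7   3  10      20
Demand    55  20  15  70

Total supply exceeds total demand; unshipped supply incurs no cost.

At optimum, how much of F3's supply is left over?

5

Minimum-cost shipments:
  F1–D4: 70 × $2 = $140
  F2–D1: 55 × $3 = $165
  F2–D2: 20 × $5 = $100
  F3–D3: 15 × $3 = $45
Total cost = $450.
F3 ships 15 of its 20, leaving 5.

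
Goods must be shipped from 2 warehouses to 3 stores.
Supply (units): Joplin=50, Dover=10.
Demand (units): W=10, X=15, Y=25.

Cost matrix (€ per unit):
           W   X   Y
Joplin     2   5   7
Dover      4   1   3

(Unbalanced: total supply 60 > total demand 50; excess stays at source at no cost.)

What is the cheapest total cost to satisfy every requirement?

One minimum-cost allocation:
  Joplin→W: 10 × €2 = €20
  Joplin→X: 5 × €5 = €25
  Joplin→Y: 25 × €7 = €175
  Dover→X: 10 × €1 = €10
Total = 20 + 25 + 175 + 10 = €230.

230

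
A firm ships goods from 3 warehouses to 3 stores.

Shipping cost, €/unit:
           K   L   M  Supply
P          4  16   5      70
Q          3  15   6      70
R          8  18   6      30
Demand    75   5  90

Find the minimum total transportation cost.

790

Optimal allocation:
  P to K: 5 units
  P to L: 5 units
  P to M: 60 units
  Q to K: 70 units
  R to M: 30 units
Total cost = €790.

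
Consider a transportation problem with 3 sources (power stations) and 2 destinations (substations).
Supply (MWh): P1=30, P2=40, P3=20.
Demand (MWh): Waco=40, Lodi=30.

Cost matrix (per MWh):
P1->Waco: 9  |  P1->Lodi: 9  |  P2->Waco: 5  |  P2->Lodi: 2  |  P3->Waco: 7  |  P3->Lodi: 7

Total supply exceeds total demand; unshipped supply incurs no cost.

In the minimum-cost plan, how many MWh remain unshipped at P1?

Minimum-cost shipments:
  P1->Waco: 10 × 9 = 90
  P2->Waco: 10 × 5 = 50
  P2->Lodi: 30 × 2 = 60
  P3->Waco: 20 × 7 = 140
Total cost = 340.
P1 ships 10 of its 30, leaving 20.

20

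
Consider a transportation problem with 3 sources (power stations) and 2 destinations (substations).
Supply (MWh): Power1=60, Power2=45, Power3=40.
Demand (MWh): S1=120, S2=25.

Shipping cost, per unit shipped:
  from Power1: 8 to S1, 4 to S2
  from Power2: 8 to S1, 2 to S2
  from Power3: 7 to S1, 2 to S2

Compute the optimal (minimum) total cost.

One minimum-cost allocation:
  Power1→S1: 60 × 8 = 480
  Power2→S1: 20 × 8 = 160
  Power2→S2: 25 × 2 = 50
  Power3→S1: 40 × 7 = 280
Total = 480 + 160 + 50 + 280 = 970.

970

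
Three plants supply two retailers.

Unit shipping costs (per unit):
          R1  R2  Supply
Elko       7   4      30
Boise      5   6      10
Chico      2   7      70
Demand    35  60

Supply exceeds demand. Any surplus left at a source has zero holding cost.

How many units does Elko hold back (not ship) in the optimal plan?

An optimal plan:
  Elko->R2: 30 × 4 = 120
  Boise->R2: 10 × 6 = 60
  Chico->R1: 35 × 2 = 70
  Chico->R2: 20 × 7 = 140
Total cost = 390.
Elko ships 30 of its 30, leaving 0.

0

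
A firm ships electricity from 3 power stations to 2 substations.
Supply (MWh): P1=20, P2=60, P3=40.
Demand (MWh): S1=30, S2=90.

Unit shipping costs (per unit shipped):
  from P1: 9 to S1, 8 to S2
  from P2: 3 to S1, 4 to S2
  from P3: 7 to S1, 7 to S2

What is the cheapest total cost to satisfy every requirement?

A cheapest plan:
  P1→S2: 20 × 8 = 160
  P2→S1: 30 × 3 = 90
  P2→S2: 30 × 4 = 120
  P3→S2: 40 × 7 = 280
Total = 160 + 90 + 120 + 280 = 650.

650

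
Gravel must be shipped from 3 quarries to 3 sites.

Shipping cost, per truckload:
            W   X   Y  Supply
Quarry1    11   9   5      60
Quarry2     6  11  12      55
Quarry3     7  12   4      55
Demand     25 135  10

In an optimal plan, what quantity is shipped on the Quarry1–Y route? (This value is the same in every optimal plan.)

0

The minimum-cost plan:
  Quarry1 to X: 60 × 9 = 540
  Quarry2 to W: 25 × 6 = 150
  Quarry2 to X: 30 × 11 = 330
  Quarry3 to X: 45 × 12 = 540
  Quarry3 to Y: 10 × 4 = 40
Total cost = 1600.
The route Quarry1→Y is not used.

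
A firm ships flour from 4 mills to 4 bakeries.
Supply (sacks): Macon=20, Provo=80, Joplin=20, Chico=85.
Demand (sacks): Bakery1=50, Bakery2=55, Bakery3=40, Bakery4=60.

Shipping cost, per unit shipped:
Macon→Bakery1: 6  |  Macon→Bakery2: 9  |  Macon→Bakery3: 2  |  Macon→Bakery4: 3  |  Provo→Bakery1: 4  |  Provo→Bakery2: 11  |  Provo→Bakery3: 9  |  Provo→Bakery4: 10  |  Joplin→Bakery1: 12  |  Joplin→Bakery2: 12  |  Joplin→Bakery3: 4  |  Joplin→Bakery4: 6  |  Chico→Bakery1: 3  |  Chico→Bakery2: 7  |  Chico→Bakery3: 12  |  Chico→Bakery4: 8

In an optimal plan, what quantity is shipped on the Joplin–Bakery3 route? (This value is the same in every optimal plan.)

20

The minimum-cost plan:
  Macon–Bakery3: 20 × 2 = 40
  Provo–Bakery1: 50 × 4 = 200
  Provo–Bakery4: 30 × 10 = 300
  Joplin–Bakery3: 20 × 4 = 80
  Chico–Bakery2: 55 × 7 = 385
  Chico–Bakery4: 30 × 8 = 240
Total cost = 1245.
So Joplin→Bakery3 carries 20 sacks.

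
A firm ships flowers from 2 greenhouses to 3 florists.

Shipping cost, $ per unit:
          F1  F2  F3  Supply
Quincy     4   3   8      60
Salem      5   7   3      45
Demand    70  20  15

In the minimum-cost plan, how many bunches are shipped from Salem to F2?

Solving gives:
  Quincy to F1: 40 bunches
  Quincy to F2: 20 bunches
  Salem to F1: 30 bunches
  Salem to F3: 15 bunches
Total cost = $415.
The route Salem→F2 is not used.

0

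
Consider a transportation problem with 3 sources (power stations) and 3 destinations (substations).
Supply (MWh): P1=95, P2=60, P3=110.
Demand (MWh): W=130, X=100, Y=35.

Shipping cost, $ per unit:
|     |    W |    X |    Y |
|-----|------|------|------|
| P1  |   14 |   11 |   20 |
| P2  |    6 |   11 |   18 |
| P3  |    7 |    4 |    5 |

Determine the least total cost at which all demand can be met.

2090

A cheapest plan:
  P1 to X: 95 × $11 = $1045
  P2 to W: 60 × $6 = $360
  P3 to W: 70 × $7 = $490
  P3 to X: 5 × $4 = $20
  P3 to Y: 35 × $5 = $175
Total = 1045 + 360 + 490 + 20 + 175 = $2090.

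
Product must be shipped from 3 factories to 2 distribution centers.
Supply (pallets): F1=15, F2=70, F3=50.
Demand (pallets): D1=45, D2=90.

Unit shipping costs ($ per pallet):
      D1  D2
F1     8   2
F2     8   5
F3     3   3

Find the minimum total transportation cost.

530

One minimum-cost allocation:
  F1->D2: 15 × $2 = $30
  F2->D2: 70 × $5 = $350
  F3->D1: 45 × $3 = $135
  F3->D2: 5 × $3 = $15
Total = 30 + 350 + 135 + 15 = $530.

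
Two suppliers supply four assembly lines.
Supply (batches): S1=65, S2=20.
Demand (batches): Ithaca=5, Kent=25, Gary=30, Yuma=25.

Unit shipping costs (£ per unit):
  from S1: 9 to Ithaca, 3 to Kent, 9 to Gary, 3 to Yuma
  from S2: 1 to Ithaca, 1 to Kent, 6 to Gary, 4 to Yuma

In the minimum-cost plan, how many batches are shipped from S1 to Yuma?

25

The minimum-cost plan:
  S1 to Kent: 25 × £3 = £75
  S1 to Gary: 15 × £9 = £135
  S1 to Yuma: 25 × £3 = £75
  S2 to Ithaca: 5 × £1 = £5
  S2 to Gary: 15 × £6 = £90
Total cost = £380.
So S1→Yuma carries 25 batches.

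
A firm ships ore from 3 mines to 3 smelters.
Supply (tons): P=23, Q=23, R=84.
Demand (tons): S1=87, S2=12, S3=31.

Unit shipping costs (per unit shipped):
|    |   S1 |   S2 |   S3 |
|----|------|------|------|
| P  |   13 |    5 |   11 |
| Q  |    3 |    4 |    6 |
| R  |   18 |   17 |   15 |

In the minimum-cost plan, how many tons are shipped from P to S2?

12

Optimal shipments:
  P→S1: 11 × 13 = 143
  P→S2: 12 × 5 = 60
  Q→S1: 23 × 3 = 69
  R→S1: 53 × 18 = 954
  R→S3: 31 × 15 = 465
Total cost = 1691.
So P→S2 carries 12 tons.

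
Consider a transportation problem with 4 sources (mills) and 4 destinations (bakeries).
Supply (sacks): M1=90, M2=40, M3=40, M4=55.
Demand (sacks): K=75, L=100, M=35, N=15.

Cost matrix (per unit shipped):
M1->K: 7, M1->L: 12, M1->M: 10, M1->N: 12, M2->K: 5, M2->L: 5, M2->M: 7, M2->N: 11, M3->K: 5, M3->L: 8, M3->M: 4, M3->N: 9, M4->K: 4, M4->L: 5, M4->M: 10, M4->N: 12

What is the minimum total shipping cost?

An optimal shipping plan:
  M1–K: 75 × 7 = 525
  M1–N: 15 × 12 = 180
  M2–L: 40 × 5 = 200
  M3–L: 5 × 8 = 40
  M3–M: 35 × 4 = 140
  M4–L: 55 × 5 = 275
Total = 525 + 180 + 200 + 40 + 140 + 275 = 1360.

1360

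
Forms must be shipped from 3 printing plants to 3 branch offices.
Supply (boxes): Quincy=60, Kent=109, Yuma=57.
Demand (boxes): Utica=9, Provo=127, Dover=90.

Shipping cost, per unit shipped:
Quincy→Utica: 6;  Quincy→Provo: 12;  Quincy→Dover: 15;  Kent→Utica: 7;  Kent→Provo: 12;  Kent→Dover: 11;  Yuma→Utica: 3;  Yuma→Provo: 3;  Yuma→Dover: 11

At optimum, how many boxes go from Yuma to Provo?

57

Optimal shipments:
  Quincy->Utica: 9 boxes
  Quincy->Provo: 51 boxes
  Kent->Provo: 19 boxes
  Kent->Dover: 90 boxes
  Yuma->Provo: 57 boxes
Total cost = 2055.
So Yuma→Provo carries 57 boxes.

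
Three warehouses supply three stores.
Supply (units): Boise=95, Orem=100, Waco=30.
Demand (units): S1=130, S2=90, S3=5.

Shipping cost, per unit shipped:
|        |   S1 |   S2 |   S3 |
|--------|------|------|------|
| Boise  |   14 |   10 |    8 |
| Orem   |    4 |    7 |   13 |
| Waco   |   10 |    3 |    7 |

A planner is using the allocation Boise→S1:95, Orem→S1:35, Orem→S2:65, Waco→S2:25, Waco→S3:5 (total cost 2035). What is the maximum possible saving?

Current plan cost = 95·14 + 35·4 + 65·7 + 25·3 + 5·7 = 2035.
Optimal plan:
  Boise to S1: 30 × 14 = 420
  Boise to S2: 60 × 10 = 600
  Boise to S3: 5 × 8 = 40
  Orem to S1: 100 × 4 = 400
  Waco to S2: 30 × 3 = 90
Optimal cost = 1550.
Saving = 2035 − 1550 = 485.

485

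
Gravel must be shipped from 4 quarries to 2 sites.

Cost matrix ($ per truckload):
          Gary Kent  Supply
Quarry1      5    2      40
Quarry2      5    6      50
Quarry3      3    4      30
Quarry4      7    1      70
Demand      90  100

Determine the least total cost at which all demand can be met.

One minimum-cost allocation:
  Quarry1→Gary: 10 × $5 = $50
  Quarry1→Kent: 30 × $2 = $60
  Quarry2→Gary: 50 × $5 = $250
  Quarry3→Gary: 30 × $3 = $90
  Quarry4→Kent: 70 × $1 = $70
Total = 50 + 60 + 250 + 90 + 70 = $520.

520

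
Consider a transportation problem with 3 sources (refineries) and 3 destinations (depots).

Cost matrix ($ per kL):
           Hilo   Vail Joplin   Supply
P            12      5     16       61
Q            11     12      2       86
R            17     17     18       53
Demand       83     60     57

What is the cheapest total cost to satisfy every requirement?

A cheapest plan:
  P→Hilo: 1 kL
  P→Vail: 60 kL
  Q→Hilo: 29 kL
  Q→Joplin: 57 kL
  R→Hilo: 53 kL
Total cost = $1646.
(Supply check: P ships 61; Q ships 86; R ships 53.)

1646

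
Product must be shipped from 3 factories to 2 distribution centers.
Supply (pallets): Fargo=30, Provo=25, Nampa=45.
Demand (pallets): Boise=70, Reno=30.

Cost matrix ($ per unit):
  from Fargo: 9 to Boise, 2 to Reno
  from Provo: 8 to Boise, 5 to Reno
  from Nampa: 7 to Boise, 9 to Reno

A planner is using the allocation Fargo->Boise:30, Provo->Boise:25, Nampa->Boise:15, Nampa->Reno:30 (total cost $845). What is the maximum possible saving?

Current plan cost = 30·9 + 25·8 + 15·7 + 30·9 = $845.
Optimal plan:
  Fargo->Reno: 30 × $2 = $60
  Provo->Boise: 25 × $8 = $200
  Nampa->Boise: 45 × $7 = $315
Optimal cost = $575.
Saving = 845 − 575 = $270.

270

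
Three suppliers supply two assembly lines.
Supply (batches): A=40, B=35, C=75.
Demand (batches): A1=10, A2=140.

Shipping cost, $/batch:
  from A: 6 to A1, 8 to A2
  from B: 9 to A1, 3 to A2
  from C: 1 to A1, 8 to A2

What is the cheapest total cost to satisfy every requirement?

One minimum-cost allocation:
  A→A2: 40 × $8 = $320
  B→A2: 35 × $3 = $105
  C→A1: 10 × $1 = $10
  C→A2: 65 × $8 = $520
Total = 320 + 105 + 10 + 520 = $955.

955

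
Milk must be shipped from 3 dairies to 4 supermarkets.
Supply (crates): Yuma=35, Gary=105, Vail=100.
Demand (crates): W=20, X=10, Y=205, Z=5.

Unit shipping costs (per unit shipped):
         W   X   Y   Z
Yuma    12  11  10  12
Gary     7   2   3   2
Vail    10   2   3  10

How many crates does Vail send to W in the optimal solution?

Optimal shipments:
  Yuma to W: 20 × 12 = 240
  Yuma to Y: 15 × 10 = 150
  Gary to X: 10 × 2 = 20
  Gary to Y: 90 × 3 = 270
  Gary to Z: 5 × 2 = 10
  Vail to Y: 100 × 3 = 300
Total cost = 990.
The route Vail→W is not used.

0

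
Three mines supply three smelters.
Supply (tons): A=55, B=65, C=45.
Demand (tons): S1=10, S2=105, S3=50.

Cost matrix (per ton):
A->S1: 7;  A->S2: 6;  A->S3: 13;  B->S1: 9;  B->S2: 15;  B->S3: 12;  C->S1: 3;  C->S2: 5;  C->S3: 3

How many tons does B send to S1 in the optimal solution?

10

Optimal shipments:
  A–S2: 55 × 6 = 330
  B–S1: 10 × 9 = 90
  B–S2: 5 × 15 = 75
  B–S3: 50 × 12 = 600
  C–S2: 45 × 5 = 225
Total cost = 1320.
So B→S1 carries 10 tons.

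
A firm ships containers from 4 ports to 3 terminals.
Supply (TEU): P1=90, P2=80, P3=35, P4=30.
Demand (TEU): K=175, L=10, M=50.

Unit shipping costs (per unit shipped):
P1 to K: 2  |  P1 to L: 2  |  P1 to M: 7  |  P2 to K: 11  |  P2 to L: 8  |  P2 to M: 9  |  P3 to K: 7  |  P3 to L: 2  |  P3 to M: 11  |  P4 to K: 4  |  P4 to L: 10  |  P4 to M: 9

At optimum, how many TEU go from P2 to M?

Optimal shipments:
  P1→K: 90 × 2 = 180
  P2→K: 30 × 11 = 330
  P2→M: 50 × 9 = 450
  P3→K: 25 × 7 = 175
  P3→L: 10 × 2 = 20
  P4→K: 30 × 4 = 120
Total cost = 1275.
So P2→M carries 50 TEU.

50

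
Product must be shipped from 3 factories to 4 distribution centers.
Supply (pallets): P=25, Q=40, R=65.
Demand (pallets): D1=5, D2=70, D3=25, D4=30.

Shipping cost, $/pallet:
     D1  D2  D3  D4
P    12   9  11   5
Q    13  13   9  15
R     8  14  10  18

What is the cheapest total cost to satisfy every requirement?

1435

Optimal allocation:
  P to D4: 25 × $5 = $125
  Q to D2: 35 × $13 = $455
  Q to D4: 5 × $15 = $75
  R to D1: 5 × $8 = $40
  R to D2: 35 × $14 = $490
  R to D3: 25 × $10 = $250
Total = 125 + 455 + 75 + 40 + 490 + 250 = $1435.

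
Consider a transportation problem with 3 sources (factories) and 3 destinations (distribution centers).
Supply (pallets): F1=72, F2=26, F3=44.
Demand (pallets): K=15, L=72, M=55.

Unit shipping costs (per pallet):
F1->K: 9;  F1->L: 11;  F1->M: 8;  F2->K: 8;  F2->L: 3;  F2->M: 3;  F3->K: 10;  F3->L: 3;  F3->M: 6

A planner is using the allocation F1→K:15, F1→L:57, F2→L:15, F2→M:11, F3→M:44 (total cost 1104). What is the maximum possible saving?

Current plan cost = 15·9 + 57·11 + 15·3 + 11·3 + 44·6 = 1104.
Optimal plan:
  F1 to K: 15 × 9 = 135
  F1 to L: 2 × 11 = 22
  F1 to M: 55 × 8 = 440
  F2 to L: 26 × 3 = 78
  F3 to L: 44 × 3 = 132
Optimal cost = 807.
Saving = 1104 − 807 = 297.

297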